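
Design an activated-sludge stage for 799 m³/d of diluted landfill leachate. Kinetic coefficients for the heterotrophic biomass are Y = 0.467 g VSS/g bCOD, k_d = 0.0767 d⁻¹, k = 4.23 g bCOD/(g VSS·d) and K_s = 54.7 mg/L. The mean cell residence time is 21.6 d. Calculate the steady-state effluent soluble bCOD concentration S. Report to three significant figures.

S ≈ 3.63 mg/L

For a completely mixed reactor with recycle the Lawrence–McCarty relation gives S = K_s·(1 + k_d·θ_c) / [θ_c·(Y·k − k_d) − 1] = 54.7 × (1 + 0.0767 × 21.6) / [21.6 × (0.467 × 4.23 − 0.0767) − 1] = 145.3 / 40.01 = 3.632 mg/L.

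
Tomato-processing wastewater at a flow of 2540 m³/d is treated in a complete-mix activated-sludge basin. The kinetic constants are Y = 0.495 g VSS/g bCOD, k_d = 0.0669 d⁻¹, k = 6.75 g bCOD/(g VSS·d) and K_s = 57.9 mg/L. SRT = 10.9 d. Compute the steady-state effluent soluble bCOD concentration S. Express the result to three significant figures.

From the Monod/SRT balance for a CMAS, S = K_s·(1+k_d θ_c)/[θ_c·(Y k − k_d) − 1] = 57.9 × (1 + 0.0669 × 10.9) / [10.9 × (0.495 × 6.75 − 0.0669) − 1] = 100.1 / 34.69 = 2.886 mg/L.

S ≈ 2.89 mg/L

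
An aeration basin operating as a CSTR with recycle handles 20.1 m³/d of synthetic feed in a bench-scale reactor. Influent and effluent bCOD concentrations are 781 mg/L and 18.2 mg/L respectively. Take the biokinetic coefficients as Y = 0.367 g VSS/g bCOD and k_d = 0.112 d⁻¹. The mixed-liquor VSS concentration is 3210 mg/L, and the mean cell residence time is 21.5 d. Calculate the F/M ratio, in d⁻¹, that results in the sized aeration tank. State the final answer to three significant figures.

F/M ≈ 0.442 d⁻¹

Rearranging the biomass balance for a CMAS with decay, V = Y·Q·ΔS·θ_c / [X·(1+k_d θ_c)] = 0.367 × 20.1 × (781 − 18.2) × 21.5 / [3210 × (1 + 0.112 × 21.5)] = 1.21×10^5 / 10940 = 11.06 m³.
Food-to-microorganism ratio F/M = Q S₀ / (V X) = 20.1 × 781 / (11.06 × 3210) = 0.4422 d⁻¹.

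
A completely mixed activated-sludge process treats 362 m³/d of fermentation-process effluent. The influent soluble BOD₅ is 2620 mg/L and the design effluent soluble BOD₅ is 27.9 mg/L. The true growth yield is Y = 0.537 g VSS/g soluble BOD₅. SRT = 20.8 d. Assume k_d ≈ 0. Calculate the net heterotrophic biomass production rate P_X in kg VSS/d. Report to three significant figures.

With endogenous decay neglected, the observed yield equals the true yield: Y_obs = Y = 0.537 g VSS/g soluble BOD₅.
Substrate removed = Q·(S₀ − S) = 362 m³/d × (2620 − 27.9) g/m³ = 9.38×10^5 g/d = 938.3 kg/d.
Net biomass production P_X = Y_obs × Q·(S₀ − S) = 0.5370 × 938.3 = 503.9 kg VSS/d.

P_X ≈ 504 kg VSS/d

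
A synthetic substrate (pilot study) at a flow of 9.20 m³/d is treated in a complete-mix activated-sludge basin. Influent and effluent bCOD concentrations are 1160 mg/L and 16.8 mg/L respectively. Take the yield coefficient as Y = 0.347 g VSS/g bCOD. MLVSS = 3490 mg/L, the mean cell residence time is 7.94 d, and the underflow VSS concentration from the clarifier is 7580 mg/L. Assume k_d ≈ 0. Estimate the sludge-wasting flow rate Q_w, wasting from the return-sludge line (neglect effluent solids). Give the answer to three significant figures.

Q_w ≈ 0.481 m³/d

With k_d = 0 the design equation reduces to V = Y Q (S₀−S) θ_c / X = 0.347 × 9.20 × (1160 − 16.8) × 7.94 / 3490 = 8.303 m³.
Wasting from the return line (neglecting effluent solids): Q_w = V·X / (θ_c·X_r) = 8.303 × 3490 / (7.94 × 7580) = 0.4815 m³/d.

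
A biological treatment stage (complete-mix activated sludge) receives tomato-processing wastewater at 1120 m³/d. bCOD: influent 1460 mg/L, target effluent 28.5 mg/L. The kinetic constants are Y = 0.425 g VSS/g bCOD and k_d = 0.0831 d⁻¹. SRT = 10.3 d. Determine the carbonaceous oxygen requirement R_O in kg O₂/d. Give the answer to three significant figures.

Y_obs = Y / (1 + k_d θ_c) = 0.425 / (1 + 0.0831 × 10.3) = 0.425 / 1.856 = 0.2290.
Substrate removed = Q·(S₀ − S) = 1120 m³/d × (1460 − 28.5) g/m³ = 1.6×10^6 g/d = 1603 kg/d.
Biomass synthesised: P_X = Y_obs × 1603 = 367.1 kg VSS/d.
R_O = Q·(S₀ − S) − 1.42·P_X = 1603 − 1.42 × 367.1 = 1082 kg O₂/d.

R_O ≈ 1080 kg O₂/d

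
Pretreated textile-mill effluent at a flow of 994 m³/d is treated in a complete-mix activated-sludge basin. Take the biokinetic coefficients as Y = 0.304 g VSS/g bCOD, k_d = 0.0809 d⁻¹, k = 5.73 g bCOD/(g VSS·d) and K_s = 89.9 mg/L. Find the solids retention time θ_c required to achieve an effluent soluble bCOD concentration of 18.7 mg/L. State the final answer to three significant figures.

θ_c ≈ 4.57 d

From 1/θ_c = Y·k·S/(K_s + S) − k_d: Y·k·S/(K_s+S) = 0.304 × 5.73 × 18.7 / (89.9 + 18.7) = 0.2999 d⁻¹.
θ_c = 1/(μ − k_d) = 1/(0.2999 − 0.0809) = 1/0.2190 = 4.565 d.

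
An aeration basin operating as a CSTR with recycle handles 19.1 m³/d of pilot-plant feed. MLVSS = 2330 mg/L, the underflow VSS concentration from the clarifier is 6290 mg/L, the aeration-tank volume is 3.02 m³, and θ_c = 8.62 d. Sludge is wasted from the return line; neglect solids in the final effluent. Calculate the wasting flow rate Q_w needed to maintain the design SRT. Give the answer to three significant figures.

Wasting from the return line (neglecting effluent solids): Q_w = V·X / (θ_c·X_r) = 3.020 × 2330 / (8.62 × 6290) = 0.1298 m³/d.

Q_w ≈ 0.130 m³/d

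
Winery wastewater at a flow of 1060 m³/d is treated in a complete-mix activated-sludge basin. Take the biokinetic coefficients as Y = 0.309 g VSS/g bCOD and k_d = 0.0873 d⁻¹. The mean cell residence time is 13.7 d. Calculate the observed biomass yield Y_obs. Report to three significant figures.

Y_obs = Y / (1 + k_d θ_c) = 0.309 / (1 + 0.0873 × 13.7) = 0.309 / 2.196 = 0.1407.

Y_obs ≈ 0.141 g VSS/g bCOD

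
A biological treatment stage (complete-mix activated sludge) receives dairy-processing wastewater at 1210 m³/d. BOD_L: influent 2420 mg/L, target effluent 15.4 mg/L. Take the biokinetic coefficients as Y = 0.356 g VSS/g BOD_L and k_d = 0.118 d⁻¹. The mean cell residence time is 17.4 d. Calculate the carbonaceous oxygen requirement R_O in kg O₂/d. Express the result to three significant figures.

The observed yield is Y_obs = Y/(1 + k_d·θ_c) = 0.356 / (1 + 0.118 × 17.4) = 0.356 / 3.053 = 0.1166 g VSS per g BOD_L removed.
Mass of BOD_L removed per day: Q(S₀ − S) = 1210 × 2405 g/m³ = 2910 kg/d.
Biomass synthesised: P_X = Y_obs × 2910 = 339.3 kg VSS/d.
R_O = Q·ΔS − 1.42 P_X = 2910 − 481.7 = 2428 kg O₂/d.

R_O ≈ 2430 kg O₂/d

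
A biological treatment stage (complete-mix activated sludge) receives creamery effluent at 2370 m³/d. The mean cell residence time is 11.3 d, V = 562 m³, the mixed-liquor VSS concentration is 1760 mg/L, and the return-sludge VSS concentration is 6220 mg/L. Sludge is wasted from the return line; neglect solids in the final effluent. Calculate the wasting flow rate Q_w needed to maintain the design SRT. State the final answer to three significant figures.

Q_w ≈ 14.1 m³/d

Q_w = (V·X)/(θ_c X_r) = 562.0 × 1760 / (11.3 × 6220) = 14.07 m³/d.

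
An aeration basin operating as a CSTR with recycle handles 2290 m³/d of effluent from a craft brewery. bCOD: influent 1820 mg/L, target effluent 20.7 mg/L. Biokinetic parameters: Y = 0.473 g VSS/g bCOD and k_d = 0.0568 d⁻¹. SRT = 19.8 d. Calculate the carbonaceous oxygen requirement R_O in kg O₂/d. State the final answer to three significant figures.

Observed yield with endogenous decay: Y_obs = Y / (1 + k_d·θ_c) = 0.473 / (1 + 0.0568 × 19.8) = 0.473 / 2.125 = 0.2226 g VSS/g bCOD.
Mass of bCOD removed per day: Q(S₀ − S) = 2290 × 1799 g/m³ = 4120 kg/d.
P_X = Y_obs·Q·(S₀ − S) = 0.2226 × 4120 = 917.3 kg VSS/d.
R_O = Q·(S₀ − S) − 1.42·P_X = 4120 − 1.42 × 917.3 = 2818 kg O₂/d.

R_O ≈ 2820 kg O₂/d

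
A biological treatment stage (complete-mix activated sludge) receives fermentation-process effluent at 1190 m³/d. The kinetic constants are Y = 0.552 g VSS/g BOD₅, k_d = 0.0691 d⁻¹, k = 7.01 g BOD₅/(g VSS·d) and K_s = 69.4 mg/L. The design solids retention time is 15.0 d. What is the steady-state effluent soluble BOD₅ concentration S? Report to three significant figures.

S ≈ 2.52 mg/L

Effluent substrate depends only on kinetics and SRT: S = K_s(1 + k_d θ_c) / [θ_c(Yk − k_d) − 1] = 69.4 × (1 + 0.0691 × 15.0) / [15.0 × (0.552 × 7.01 − 0.0691) − 1] = 141.3 / 56.01 = 2.524 mg/L.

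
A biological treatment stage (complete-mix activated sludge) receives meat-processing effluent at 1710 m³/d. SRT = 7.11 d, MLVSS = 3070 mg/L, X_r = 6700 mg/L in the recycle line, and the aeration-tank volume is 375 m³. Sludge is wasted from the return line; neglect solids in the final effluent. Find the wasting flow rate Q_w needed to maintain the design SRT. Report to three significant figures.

Q_w = (V·X)/(θ_c X_r) = 375.0 × 3070 / (7.11 × 6700) = 24.17 m³/d.

Q_w ≈ 24.2 m³/d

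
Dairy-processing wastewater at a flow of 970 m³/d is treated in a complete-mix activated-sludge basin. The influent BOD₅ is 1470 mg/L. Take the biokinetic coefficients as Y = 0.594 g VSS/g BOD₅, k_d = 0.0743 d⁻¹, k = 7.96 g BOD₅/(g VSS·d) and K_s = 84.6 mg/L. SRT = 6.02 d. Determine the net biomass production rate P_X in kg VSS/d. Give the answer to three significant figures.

Effluent substrate depends only on kinetics and SRT: S = K_s(1 + k_d θ_c) / [θ_c(Yk − k_d) − 1] = 84.6 × (1 + 0.0743 × 6.02) / [6.02 × (0.594 × 7.96 − 0.0743) − 1] = 122.4 / 27.02 = 4.532 mg/L.
Correct the yield for decay: Y_obs = Y/(1 + k_d θ_c) = 0.594 / (1 + 0.0743 × 6.02) = 0.594 / 1.447 = 0.4104.
Mass of BOD₅ removed per day: Q(S₀ − S) = 970 × 1465 g/m³ = 1422 kg/d.
Biomass produced: P_X = Y_obs·Q·ΔS = 0.4104 × 1422 ≈ 583.4 kg VSS/d.

P_X ≈ 583 kg VSS/d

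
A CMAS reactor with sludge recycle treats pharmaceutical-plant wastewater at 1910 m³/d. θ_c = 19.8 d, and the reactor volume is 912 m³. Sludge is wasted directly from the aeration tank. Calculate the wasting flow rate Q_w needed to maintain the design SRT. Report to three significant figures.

Q_w ≈ 46.1 m³/d

Wasting from the aeration tank: Q_w = V / θ_c = 912.0 / 19.8 = 46.06 m³/d.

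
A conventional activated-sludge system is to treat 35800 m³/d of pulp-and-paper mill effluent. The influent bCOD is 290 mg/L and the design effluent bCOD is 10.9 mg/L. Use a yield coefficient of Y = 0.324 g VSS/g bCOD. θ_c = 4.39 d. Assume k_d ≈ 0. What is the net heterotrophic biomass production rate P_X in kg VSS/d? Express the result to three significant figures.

Since k_d ≈ 0, Y_obs = Y = 0.324 g VSS/g bCOD.
Q·(S₀ − S) = 35800 × (290 − 10.9) × 10⁻³ = 9992 kg/d removed.
Biomass produced: P_X = Y_obs·Q·ΔS = 0.3240 × 9992 ≈ 3237 kg VSS/d.

P_X ≈ 3240 kg VSS/d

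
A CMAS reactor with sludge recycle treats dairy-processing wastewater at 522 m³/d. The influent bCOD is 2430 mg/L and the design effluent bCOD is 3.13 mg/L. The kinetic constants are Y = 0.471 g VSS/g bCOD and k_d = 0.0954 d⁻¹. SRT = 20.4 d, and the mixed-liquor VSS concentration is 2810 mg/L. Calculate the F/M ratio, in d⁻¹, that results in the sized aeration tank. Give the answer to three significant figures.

F/M ≈ 0.307 d⁻¹

Steady-state biomass mass balance: V·X·(1 + k_d·θ_c) = Y·Q·(S₀ − S)·θ_c, so V = 0.471 × 522 × (2430 − 3.13) × 20.4 / [2810 × (1 + 0.0954 × 20.4)] = 1.22×10^7 / 8279 = 1470 m³.
Food-to-microorganism ratio F/M = Q S₀ / (V X) = 522 × 2430 / (1470 × 2810) = 0.3070 d⁻¹.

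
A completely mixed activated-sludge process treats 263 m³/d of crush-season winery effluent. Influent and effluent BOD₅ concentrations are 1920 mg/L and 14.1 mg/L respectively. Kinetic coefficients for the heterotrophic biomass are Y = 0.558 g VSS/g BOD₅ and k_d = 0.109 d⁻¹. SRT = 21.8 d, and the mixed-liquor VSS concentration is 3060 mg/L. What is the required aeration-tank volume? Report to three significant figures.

Rearranging the biomass balance for a CMAS with decay, V = Y·Q·ΔS·θ_c / [X·(1+k_d θ_c)] = 0.558 × 263 × (1920 − 14.1) × 21.8 / [3060 × (1 + 0.109 × 21.8)] = 6.1×10^6 / 10331 = 590.2 m³.

V ≈ 590 m³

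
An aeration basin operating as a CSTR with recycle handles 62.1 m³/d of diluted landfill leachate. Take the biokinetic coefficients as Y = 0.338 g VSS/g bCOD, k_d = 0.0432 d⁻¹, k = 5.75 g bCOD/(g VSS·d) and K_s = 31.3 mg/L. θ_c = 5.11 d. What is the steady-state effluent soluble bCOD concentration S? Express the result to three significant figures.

For a completely mixed reactor with recycle the Lawrence–McCarty relation gives S = K_s·(1 + k_d·θ_c) / [θ_c·(Y·k − k_d) − 1] = 31.3 × (1 + 0.0432 × 5.11) / [5.11 × (0.338 × 5.75 − 0.0432) − 1] = 38.21 / 8.711 = 4.387 mg/L.

S ≈ 4.39 mg/L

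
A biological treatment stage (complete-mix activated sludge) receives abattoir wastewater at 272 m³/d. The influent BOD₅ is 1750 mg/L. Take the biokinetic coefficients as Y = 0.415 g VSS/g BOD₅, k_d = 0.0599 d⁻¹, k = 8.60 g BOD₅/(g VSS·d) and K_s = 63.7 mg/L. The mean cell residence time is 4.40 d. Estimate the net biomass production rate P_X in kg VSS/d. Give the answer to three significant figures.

For a completely mixed reactor with recycle the Lawrence–McCarty relation gives S = K_s·(1 + k_d·θ_c) / [θ_c·(Y·k − k_d) − 1] = 63.7 × (1 + 0.0599 × 4.40) / [4.40 × (0.415 × 8.60 − 0.0599) − 1] = 80.49 / 14.44 = 5.574 mg/L.
Observed yield with endogenous decay: Y_obs = Y / (1 + k_d·θ_c) = 0.415 / (1 + 0.0599 × 4.40) = 0.415 / 1.264 = 0.3284 g VSS/g BOD₅.
Mass of BOD₅ removed per day: Q(S₀ − S) = 272 × 1744 g/m³ = 474.5 kg/d.
Biomass produced: P_X = Y_obs·Q·ΔS = 0.3284 × 474.5 ≈ 155.8 kg VSS/d.

P_X ≈ 156 kg VSS/d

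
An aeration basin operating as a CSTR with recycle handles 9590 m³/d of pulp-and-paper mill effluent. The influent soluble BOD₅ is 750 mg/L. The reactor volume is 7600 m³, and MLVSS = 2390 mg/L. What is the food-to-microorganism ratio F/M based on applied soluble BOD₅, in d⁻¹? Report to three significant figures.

F/M ≈ 0.396 d⁻¹

F/M = applied load / biomass = Q·S₀/(V·X) = 9590 × 750 / (7600 × 2390) = 0.3960 d⁻¹.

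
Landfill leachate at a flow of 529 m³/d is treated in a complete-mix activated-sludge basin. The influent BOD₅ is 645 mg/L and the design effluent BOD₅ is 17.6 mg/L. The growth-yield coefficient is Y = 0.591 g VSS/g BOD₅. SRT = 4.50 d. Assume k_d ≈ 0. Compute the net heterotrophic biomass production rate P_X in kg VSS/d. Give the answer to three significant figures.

P_X ≈ 196 kg VSS/d

Since k_d ≈ 0, Y_obs = Y = 0.591 g VSS/g BOD₅.
ΔS = 645 − 17.6 = 627.4 mg/L, so the substrate removal rate is 529 × 627.4/1000 = 331.9 kg BOD₅/d.
Net biomass production P_X = Y_obs × Q·(S₀ − S) = 0.5910 × 331.9 = 196.1 kg VSS/d.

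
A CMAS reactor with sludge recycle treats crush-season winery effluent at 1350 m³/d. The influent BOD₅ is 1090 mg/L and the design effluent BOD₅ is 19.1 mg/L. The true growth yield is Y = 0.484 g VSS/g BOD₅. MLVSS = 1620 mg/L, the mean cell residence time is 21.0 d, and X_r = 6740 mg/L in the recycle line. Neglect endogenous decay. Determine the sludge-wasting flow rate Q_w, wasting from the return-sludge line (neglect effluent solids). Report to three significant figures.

Q_w ≈ 104 m³/d

With k_d = 0 the design equation reduces to V = Y Q (S₀−S) θ_c / X = 0.484 × 1350 × (1090 − 19.1) × 21.0 / 1620 = 9071 m³.
Wasting from the return line (neglecting effluent solids): Q_w = V·X / (θ_c·X_r) = 9071 × 1620 / (21.0 × 6740) = 103.8 m³/d.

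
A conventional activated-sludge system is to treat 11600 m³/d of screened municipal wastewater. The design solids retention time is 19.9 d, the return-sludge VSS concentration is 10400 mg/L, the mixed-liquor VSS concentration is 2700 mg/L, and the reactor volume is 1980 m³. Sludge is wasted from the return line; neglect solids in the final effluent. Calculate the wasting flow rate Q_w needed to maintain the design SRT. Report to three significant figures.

Q_w ≈ 25.8 m³/d

θ_c = V·X/(Q_w·X_r) when wasting from the recycle, so Q_w = V·X/(θ_c·X_r) = 1980 × 2700 / (19.9 × 10400) = 25.83 m³/d.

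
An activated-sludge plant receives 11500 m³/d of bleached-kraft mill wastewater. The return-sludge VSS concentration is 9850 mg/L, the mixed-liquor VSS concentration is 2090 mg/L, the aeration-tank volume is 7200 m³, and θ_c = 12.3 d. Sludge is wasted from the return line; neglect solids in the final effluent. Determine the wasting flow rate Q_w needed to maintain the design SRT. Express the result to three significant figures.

Wasting from the return line (neglecting effluent solids): Q_w = V·X / (θ_c·X_r) = 7200 × 2090 / (12.3 × 9850) = 124.2 m³/d.

Q_w ≈ 124 m³/d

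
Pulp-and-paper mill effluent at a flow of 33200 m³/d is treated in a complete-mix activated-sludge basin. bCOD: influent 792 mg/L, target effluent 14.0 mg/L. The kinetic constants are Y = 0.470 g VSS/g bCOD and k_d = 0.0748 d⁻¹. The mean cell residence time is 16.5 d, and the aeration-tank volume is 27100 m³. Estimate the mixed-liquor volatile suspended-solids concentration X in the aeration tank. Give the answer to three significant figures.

Solving the biomass balance for X: X = Y Q (S₀−S) θ_c / [V (1+k_d θ_c)] = 0.470 × 33200 × (792 − 14.0) × 16.5 / [27100 × (1 + 0.0748 × 16.5)] = 3308 mg/L.

X ≈ 3310 mg/L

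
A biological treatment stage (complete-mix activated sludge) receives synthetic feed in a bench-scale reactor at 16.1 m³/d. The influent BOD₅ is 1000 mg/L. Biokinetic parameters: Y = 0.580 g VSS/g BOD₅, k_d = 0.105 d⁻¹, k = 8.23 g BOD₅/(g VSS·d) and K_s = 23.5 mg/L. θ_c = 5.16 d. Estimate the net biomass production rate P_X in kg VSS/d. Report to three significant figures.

P_X ≈ 6.05 kg VSS/d

For a completely mixed reactor with recycle the Lawrence–McCarty relation gives S = K_s·(1 + k_d·θ_c) / [θ_c·(Y·k − k_d) − 1] = 23.5 × (1 + 0.105 × 5.16) / [5.16 × (0.580 × 8.23 − 0.105) − 1] = 36.23 / 23.09 = 1.569 mg/L.
Y_obs = Y / (1 + k_d θ_c) = 0.580 / (1 + 0.105 × 5.16) = 0.580 / 1.542 = 0.3762.
ΔS = 1000 − 1.57 = 998.4 mg/L, so the substrate removal rate is 16.1 × 998.4/1000 = 16.07 kg BOD₅/d.
P_X = Y_obs · Q(S₀ − S) = 0.3762 × 16.07 = 6.047 kg VSS/d.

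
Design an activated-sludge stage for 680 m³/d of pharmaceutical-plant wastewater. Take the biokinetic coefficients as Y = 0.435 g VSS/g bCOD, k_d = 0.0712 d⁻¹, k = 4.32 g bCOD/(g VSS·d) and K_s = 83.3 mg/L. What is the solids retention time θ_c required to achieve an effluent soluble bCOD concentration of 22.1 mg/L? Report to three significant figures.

Specific growth rate at S = 22.1 mg/L: μ = YkS/(K_s+S) = 0.435·4.32·22.1/(83.3+22.1) = 0.3940 d⁻¹.
Then 1/θ_c = μ − k_d = 0.3940 − 0.0712 = 0.3228 d⁻¹, giving θ_c = 3.098 d.

θ_c ≈ 3.10 d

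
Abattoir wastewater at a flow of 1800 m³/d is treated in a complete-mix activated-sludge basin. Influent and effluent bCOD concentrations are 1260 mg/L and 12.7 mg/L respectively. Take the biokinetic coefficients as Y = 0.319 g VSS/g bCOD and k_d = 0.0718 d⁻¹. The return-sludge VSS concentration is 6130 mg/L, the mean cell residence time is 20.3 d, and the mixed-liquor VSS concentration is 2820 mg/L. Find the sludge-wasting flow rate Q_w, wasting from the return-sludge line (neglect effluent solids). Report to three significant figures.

From the SRT design equation V = Y Q (S₀−S) θ_c / [X (1 + k_d θ_c)] = 0.319 × 1800 × (1260 − 12.7) × 20.3 / [2820 × (1 + 0.0718 × 20.3)] = 1.45×10^7 / 6930 = 2098 m³.
Wasting from the return line (neglecting effluent solids): Q_w = V·X / (θ_c·X_r) = 2098 × 2820 / (20.3 × 6130) = 47.54 m³/d.

Q_w ≈ 47.5 m³/d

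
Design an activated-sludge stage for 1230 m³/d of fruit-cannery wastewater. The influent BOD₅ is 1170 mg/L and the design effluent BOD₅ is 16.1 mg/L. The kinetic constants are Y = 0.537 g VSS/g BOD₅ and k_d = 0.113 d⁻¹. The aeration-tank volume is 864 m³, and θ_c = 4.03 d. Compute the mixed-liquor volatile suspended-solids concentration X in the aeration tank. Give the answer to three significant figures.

X = Y·Q·ΔS·θ_c / [V·(1 + k_d θ_c)] = 0.537 × 1230 × (1170 − 16.1) × 4.03 / [864 × (1 + 0.113 × 4.03)] = 2443 mg/L.

X ≈ 2440 mg/L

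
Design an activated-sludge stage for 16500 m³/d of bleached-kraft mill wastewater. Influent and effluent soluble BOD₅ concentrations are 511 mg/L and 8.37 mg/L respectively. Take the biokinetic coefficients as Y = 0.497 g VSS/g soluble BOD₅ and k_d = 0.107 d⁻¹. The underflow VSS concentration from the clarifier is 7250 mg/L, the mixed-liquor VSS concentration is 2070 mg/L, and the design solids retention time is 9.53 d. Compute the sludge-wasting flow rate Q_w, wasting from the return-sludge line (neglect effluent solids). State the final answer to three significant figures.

From the SRT design equation V = Y Q (S₀−S) θ_c / [X (1 + k_d θ_c)] = 0.497 × 16500 × (511 − 8.37) × 9.53 / [2070 × (1 + 0.107 × 9.53)] = 3.93×10^7 / 4181 = 9396 m³.
θ_c = V·X/(Q_w·X_r) when wasting from the recycle, so Q_w = V·X/(θ_c·X_r) = 9396 × 2070 / (9.53 × 7250) = 281.5 m³/d.

Q_w ≈ 281 m³/d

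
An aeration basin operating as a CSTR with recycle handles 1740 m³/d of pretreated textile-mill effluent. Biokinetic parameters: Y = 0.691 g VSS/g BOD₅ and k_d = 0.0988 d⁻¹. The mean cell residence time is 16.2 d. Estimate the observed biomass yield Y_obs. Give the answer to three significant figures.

Y_obs ≈ 0.266 g VSS/g BOD₅

Y_obs = Y / (1 + k_d θ_c) = 0.691 / (1 + 0.0988 × 16.2) = 0.691 / 2.601 = 0.2657.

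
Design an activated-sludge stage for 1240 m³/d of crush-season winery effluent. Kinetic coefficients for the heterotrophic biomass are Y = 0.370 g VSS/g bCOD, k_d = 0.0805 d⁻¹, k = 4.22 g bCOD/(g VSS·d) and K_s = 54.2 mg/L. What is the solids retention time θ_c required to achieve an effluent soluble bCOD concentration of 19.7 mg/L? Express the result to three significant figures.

Specific growth rate at S = 19.7 mg/L: μ = YkS/(K_s+S) = 0.370·4.22·19.7/(54.2+19.7) = 0.4162 d⁻¹.
1/θ_c = 0.4162 − 0.0805 = 0.3357 d⁻¹, so θ_c = 2.979 d.

θ_c ≈ 2.98 d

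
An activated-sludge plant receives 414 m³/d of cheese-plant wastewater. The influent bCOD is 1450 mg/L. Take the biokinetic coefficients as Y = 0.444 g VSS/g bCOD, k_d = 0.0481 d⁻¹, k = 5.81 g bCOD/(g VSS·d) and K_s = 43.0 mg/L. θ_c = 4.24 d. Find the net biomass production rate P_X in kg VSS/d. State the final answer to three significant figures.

For a completely mixed reactor with recycle the Lawrence–McCarty relation gives S = K_s·(1 + k_d·θ_c) / [θ_c·(Y·k − k_d) − 1] = 43.0 × (1 + 0.0481 × 4.24) / [4.24 × (0.444 × 5.81 − 0.0481) − 1] = 51.77 / 9.734 = 5.319 mg/L.
The observed yield is Y_obs = Y/(1 + k_d·θ_c) = 0.444 / (1 + 0.0481 × 4.24) = 0.444 / 1.204 = 0.3688 g VSS per g bCOD removed.
Mass of bCOD removed per day: Q(S₀ − S) = 414 × 1445 g/m³ = 598.1 kg/d.
So the net sludge growth is P_X = 0.3688 × 598.1 = 220.6 kg VSS/d.

P_X ≈ 221 kg VSS/d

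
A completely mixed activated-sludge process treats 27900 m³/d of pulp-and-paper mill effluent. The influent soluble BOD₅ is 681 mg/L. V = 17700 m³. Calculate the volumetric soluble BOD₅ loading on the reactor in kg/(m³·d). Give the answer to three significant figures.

Volumetric loading L_v = Q·S₀ / V = 27900 × 681 g/m³ / 17700 m³ = 1073 g/(m³·d) = 1.073 kg soluble BOD₅/(m³·d).

L_v ≈ 1.07 kg soluble BOD₅/(m³·d)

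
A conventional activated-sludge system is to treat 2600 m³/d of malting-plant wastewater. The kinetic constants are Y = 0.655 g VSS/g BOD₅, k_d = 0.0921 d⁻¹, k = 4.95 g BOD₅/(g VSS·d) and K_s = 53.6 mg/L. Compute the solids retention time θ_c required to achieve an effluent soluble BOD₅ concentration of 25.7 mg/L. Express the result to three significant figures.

θ_c ≈ 1.04 d

From 1/θ_c = Y·k·S/(K_s + S) − k_d: Y·k·S/(K_s+S) = 0.655 × 4.95 × 25.7 / (53.6 + 25.7) = 1.051 d⁻¹.
θ_c = 1/(μ − k_d) = 1/(1.051 − 0.0921) = 1/0.9587 = 1.043 d.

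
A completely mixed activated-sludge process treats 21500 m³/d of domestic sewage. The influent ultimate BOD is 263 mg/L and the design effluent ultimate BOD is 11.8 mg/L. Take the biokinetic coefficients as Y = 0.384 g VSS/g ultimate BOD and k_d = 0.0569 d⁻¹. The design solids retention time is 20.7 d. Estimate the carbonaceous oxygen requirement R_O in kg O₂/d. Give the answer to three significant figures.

Y_obs = Y / (1 + k_d θ_c) = 0.384 / (1 + 0.0569 × 20.7) = 0.384 / 2.178 = 0.1763.
Substrate removed = Q·(S₀ − S) = 21500 m³/d × (263 − 11.8) g/m³ = 5.4×10^6 g/d = 5401 kg/d.
P_X = Y_obs·Q·(S₀ − S) = 0.1763 × 5401 = 952.3 kg VSS/d.
Carbonaceous O₂ demand = substrate oxidised − cell-mass equivalent = 5401 − 1.42 × 952.3 = 4049 kg O₂/d.

R_O ≈ 4050 kg O₂/d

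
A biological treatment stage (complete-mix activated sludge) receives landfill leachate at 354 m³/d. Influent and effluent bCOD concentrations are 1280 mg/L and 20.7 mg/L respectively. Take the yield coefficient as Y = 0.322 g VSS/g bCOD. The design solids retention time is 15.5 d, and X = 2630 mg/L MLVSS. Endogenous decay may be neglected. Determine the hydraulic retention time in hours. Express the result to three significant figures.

τ ≈ 57.4 h

With k_d = 0 the design equation reduces to V = Y Q (S₀−S) θ_c / X = 0.322 × 354 × (1280 − 20.7) × 15.5 / 2630 = 846.0 m³.
HRT = V/Q = 846.0 m³ / 354 m³·d⁻¹ = 2.390 d × 24 = 57.36 h.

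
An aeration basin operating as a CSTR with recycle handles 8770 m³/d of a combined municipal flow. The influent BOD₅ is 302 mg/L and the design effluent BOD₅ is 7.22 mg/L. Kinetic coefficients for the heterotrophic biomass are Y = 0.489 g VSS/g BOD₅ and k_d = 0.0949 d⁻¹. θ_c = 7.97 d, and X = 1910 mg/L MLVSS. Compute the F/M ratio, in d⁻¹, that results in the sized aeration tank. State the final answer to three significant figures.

Rearranging the biomass balance for a CMAS with decay, V = Y·Q·ΔS·θ_c / [X·(1+k_d θ_c)] = 0.489 × 8770 × (302 − 7.22) × 7.97 / [1910 × (1 + 0.0949 × 7.97)] = 1.01×10^7 / 3355 = 3003 m³.
F/M = applied load / biomass = Q·S₀/(V·X) = 8770 × 302 / (3003 × 1910) = 0.4617 d⁻¹.

F/M ≈ 0.462 d⁻¹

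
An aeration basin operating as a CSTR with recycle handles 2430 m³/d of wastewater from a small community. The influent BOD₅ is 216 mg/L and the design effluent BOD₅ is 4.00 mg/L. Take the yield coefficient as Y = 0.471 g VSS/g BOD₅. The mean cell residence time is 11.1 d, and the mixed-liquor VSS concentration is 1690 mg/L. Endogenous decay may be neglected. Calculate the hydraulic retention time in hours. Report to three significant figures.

With k_d = 0 the design equation reduces to V = Y Q (S₀−S) θ_c / X = 0.471 × 2430 × (216 − 4.00) × 11.1 / 1690 = 1594 m³.
HRT = V/Q = 1594 m³ / 2430 m³·d⁻¹ = 0.6558 d × 24 = 15.74 h.

τ ≈ 15.7 h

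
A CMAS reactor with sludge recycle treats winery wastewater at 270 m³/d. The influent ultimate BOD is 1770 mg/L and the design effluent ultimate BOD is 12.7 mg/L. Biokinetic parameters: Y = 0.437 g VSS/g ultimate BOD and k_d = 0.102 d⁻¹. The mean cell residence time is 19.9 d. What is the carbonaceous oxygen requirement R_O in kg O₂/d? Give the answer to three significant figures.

Observed yield with endogenous decay: Y_obs = Y / (1 + k_d·θ_c) = 0.437 / (1 + 0.102 × 19.9) = 0.437 / 3.030 = 0.1442 g VSS/g ultimate BOD.
Mass of ultimate BOD removed per day: Q(S₀ − S) = 270 × 1757 g/m³ = 474.5 kg/d.
Biomass synthesised: P_X = Y_obs × 474.5 = 68.43 kg VSS/d.
R_O = Q·(S₀ − S) − 1.42·P_X = 474.5 − 1.42 × 68.43 = 377.3 kg O₂/d.

R_O ≈ 377 kg O₂/d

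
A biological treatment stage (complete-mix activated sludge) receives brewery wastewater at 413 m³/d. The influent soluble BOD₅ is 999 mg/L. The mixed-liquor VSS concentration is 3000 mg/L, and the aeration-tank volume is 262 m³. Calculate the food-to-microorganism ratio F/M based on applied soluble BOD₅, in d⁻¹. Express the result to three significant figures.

F/M ≈ 0.525 d⁻¹

Food-to-microorganism ratio F/M = Q S₀ / (V X) = 413 × 999 / (262.0 × 3000) = 0.5249 d⁻¹.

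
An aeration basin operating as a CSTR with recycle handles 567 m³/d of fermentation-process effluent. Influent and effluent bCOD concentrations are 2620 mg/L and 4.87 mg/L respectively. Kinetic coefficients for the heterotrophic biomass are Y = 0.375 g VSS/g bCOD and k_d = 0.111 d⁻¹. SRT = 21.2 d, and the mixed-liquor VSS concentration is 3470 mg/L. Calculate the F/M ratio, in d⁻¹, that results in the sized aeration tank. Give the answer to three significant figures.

F/M ≈ 0.423 d⁻¹

From the SRT design equation V = Y Q (S₀−S) θ_c / [X (1 + k_d θ_c)] = 0.375 × 567 × (2620 − 4.87) × 21.2 / [3470 × (1 + 0.111 × 21.2)] = 1.18×10^7 / 11636 = 1013 m³.
F/M = Q·S₀ / (V·X) = 567 × 2620 / (1013 × 3470) = 0.4226 g bCOD·(g VSS·d)⁻¹.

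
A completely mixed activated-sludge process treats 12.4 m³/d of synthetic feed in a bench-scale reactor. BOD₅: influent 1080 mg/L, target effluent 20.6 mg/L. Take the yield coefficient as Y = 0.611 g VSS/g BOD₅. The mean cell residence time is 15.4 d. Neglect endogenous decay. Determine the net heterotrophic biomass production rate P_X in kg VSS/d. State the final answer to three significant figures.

P_X ≈ 8.03 kg VSS/d

With endogenous decay neglected, the observed yield equals the true yield: Y_obs = Y = 0.611 g VSS/g BOD₅.
ΔS = 1080 − 20.6 = 1059 mg/L, so the substrate removal rate is 12.4 × 1059/1000 = 13.14 kg BOD₅/d.
Biomass produced: P_X = Y_obs·Q·ΔS = 0.6110 × 13.14 ≈ 8.026 kg VSS/d.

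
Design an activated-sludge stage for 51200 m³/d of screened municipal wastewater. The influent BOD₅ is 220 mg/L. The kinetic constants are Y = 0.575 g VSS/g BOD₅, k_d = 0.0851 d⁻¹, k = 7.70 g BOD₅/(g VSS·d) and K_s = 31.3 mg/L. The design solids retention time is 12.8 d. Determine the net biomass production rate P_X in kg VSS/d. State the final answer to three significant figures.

P_X ≈ 3080 kg VSS/d

Effluent substrate depends only on kinetics and SRT: S = K_s(1 + k_d θ_c) / [θ_c(Yk − k_d) − 1] = 31.3 × (1 + 0.0851 × 12.8) / [12.8 × (0.575 × 7.70 − 0.0851) − 1] = 65.39 / 54.58 = 1.198 mg/L.
Observed yield with endogenous decay: Y_obs = Y / (1 + k_d·θ_c) = 0.575 / (1 + 0.0851 × 12.8) = 0.575 / 2.089 = 0.2752 g VSS/g BOD₅.
Q·(S₀ − S) = 51200 × (220 − 1.20) × 10⁻³ = 11203 kg/d removed.
P_X = Y_obs · Q(S₀ − S) = 0.2752 × 11203 = 3083 kg VSS/d.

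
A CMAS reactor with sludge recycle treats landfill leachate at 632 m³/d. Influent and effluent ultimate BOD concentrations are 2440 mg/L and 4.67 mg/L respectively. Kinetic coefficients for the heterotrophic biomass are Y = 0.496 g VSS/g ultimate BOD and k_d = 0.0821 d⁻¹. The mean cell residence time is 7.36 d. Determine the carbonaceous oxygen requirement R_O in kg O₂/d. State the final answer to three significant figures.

Correct the yield for decay: Y_obs = Y/(1 + k_d θ_c) = 0.496 / (1 + 0.0821 × 7.36) = 0.496 / 1.604 = 0.3092.
ΔS = 2440 − 4.67 = 2435 mg/L, so the substrate removal rate is 632 × 2435/1000 = 1539 kg ultimate BOD/d.
Net sludge production P_X = 0.3092 × 1539 = 475.9 kg VSS/d.
R_O = Q·ΔS − 1.42 P_X = 1539 − 675.7 = 863.4 kg O₂/d.

R_O ≈ 863 kg O₂/d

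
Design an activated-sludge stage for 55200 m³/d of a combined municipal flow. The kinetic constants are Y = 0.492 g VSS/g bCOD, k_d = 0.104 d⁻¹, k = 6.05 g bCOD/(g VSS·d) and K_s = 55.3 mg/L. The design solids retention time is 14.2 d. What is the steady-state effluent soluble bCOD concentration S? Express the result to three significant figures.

S ≈ 3.44 mg/L

For a completely mixed reactor with recycle the Lawrence–McCarty relation gives S = K_s·(1 + k_d·θ_c) / [θ_c·(Y·k − k_d) − 1] = 55.3 × (1 + 0.104 × 14.2) / [14.2 × (0.492 × 6.05 − 0.104) − 1] = 137.0 / 39.79 = 3.442 mg/L.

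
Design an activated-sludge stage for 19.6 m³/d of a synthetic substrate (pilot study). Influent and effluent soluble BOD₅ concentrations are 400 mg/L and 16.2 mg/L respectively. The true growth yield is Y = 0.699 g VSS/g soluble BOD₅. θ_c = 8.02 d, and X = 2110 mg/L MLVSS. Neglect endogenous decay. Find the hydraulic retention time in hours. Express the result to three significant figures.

V·X = Y·Q·ΔS·θ_c gives V = 0.699 × 19.6 × (400 − 16.2) × 8.02 / 2110 = 19.99 m³.
Hydraulic retention time τ = V/Q = 19.99 / 19.6 = 1.020 d = 24.47 h.

τ ≈ 24.5 h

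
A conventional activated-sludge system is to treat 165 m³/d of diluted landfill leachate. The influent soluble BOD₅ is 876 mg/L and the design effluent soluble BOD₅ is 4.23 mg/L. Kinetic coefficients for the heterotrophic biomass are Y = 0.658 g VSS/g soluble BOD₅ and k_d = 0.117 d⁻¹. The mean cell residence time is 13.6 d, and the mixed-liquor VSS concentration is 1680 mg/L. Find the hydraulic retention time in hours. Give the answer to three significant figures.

τ ≈ 43.0 h

From the SRT design equation V = Y Q (S₀−S) θ_c / [X (1 + k_d θ_c)] = 0.658 × 165 × (876 − 4.23) × 13.6 / [1680 × (1 + 0.117 × 13.6)] = 1.29×10^6 / 4353 = 295.7 m³.
τ = V/Q = 295.7/165 = 1.792 d, or 43.01 h.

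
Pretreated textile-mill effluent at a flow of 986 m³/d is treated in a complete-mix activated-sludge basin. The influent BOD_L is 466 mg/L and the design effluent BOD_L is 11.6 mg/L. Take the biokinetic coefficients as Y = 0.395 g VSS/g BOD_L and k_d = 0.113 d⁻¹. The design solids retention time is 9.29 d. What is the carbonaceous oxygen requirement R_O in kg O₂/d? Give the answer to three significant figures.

R_O ≈ 325 kg O₂/d

Correct the yield for decay: Y_obs = Y/(1 + k_d θ_c) = 0.395 / (1 + 0.113 × 9.29) = 0.395 / 2.050 = 0.1927.
Q·(S₀ − S) = 986 × (466 − 11.6) × 10⁻³ = 448.0 kg/d removed.
Biomass synthesised: P_X = Y_obs × 448.0 = 86.34 kg VSS/d.
R_O = Q·(S₀ − S) − 1.42·P_X = 448.0 − 1.42 × 86.34 = 325.4 kg O₂/d.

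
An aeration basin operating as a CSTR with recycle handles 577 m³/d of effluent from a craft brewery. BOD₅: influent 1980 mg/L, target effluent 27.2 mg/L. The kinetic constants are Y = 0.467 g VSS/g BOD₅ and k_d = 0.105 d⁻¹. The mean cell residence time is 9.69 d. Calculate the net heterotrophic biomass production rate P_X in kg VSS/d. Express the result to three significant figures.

P_X ≈ 261 kg VSS/d

Correct the yield for decay: Y_obs = Y/(1 + k_d θ_c) = 0.467 / (1 + 0.105 × 9.69) = 0.467 / 2.017 = 0.2315.
ΔS = 1980 − 27.2 = 1953 mg/L, so the substrate removal rate is 577 × 1953/1000 = 1127 kg BOD₅/d.
Biomass produced: P_X = Y_obs·Q·ΔS = 0.2315 × 1127 ≈ 260.8 kg VSS/d.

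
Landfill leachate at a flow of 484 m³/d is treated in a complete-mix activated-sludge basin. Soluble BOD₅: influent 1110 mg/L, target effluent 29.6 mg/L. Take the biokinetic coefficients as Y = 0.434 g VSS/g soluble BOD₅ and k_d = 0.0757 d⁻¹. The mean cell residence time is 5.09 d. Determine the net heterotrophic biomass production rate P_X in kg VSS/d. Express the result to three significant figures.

Observed yield with endogenous decay: Y_obs = Y / (1 + k_d·θ_c) = 0.434 / (1 + 0.0757 × 5.09) = 0.434 / 1.385 = 0.3133 g VSS/g soluble BOD₅.
Q·(S₀ − S) = 484 × (1110 − 29.6) × 10⁻³ = 522.9 kg/d removed.
Biomass produced: P_X = Y_obs·Q·ΔS = 0.3133 × 522.9 ≈ 163.8 kg VSS/d.

P_X ≈ 164 kg VSS/d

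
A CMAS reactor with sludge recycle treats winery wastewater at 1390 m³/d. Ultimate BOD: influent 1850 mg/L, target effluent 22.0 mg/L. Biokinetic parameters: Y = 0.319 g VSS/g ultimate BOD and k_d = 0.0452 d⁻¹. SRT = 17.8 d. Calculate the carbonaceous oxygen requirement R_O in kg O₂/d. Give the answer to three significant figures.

Observed yield with endogenous decay: Y_obs = Y / (1 + k_d·θ_c) = 0.319 / (1 + 0.0452 × 17.8) = 0.319 / 1.805 = 0.1768 g VSS/g ultimate BOD.
Substrate removed = Q·(S₀ − S) = 1390 m³/d × (1850 − 22.0) g/m³ = 2.54×10^6 g/d = 2541 kg/d.
Biomass synthesised: P_X = Y_obs × 2541 = 449.2 kg VSS/d.
R_O = Q·ΔS − 1.42 P_X = 2541 − 637.8 = 1903 kg O₂/d.

R_O ≈ 1900 kg O₂/d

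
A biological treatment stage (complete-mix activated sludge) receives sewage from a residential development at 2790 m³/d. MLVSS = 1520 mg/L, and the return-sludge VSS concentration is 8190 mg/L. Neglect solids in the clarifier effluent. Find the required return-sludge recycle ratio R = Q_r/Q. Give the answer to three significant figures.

Solids balance on the clarifier gives (1+R)X = R·X_r, so R = X/(X_r − X) = 1520 / (8190 − 1520) = 0.2279.

R ≈ 0.228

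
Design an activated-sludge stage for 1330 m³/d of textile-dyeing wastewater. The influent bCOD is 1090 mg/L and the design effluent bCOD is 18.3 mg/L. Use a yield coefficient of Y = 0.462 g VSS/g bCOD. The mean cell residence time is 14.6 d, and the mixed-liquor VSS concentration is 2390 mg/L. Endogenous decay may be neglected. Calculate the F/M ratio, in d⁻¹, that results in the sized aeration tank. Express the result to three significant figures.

F/M ≈ 0.151 d⁻¹

Biomass mass balance (decay neglected): V·X = Y·Q·(S₀ − S)·θ_c, so V = 0.462 × 1330 × (1090 − 18.3) × 14.6 / 2390 = 4023 m³.
Food-to-microorganism ratio F/M = Q S₀ / (V X) = 1330 × 1090 / (4023 × 2390) = 0.1508 d⁻¹.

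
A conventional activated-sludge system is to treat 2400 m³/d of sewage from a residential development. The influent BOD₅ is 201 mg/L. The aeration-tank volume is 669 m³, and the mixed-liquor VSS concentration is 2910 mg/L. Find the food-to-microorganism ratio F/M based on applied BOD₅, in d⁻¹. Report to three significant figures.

F/M ≈ 0.248 d⁻¹

F/M = applied load / biomass = Q·S₀/(V·X) = 2400 × 201 / (669.0 × 2910) = 0.2478 d⁻¹.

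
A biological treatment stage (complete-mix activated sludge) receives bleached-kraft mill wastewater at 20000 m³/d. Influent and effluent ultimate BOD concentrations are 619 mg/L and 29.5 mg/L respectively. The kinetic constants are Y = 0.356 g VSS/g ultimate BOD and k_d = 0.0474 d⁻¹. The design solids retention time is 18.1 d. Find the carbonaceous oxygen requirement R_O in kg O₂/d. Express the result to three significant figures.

The observed yield is Y_obs = Y/(1 + k_d·θ_c) = 0.356 / (1 + 0.0474 × 18.1) = 0.356 / 1.858 = 0.1916 g VSS per g ultimate BOD removed.
Mass of ultimate BOD removed per day: Q(S₀ − S) = 20000 × 589.5 g/m³ = 11790 kg/d.
P_X = Y_obs·Q·(S₀ − S) = 0.1916 × 11790 = 2259 kg VSS/d.
Carbonaceous O₂ demand = substrate oxidised − cell-mass equivalent = 11790 − 1.42 × 2259 = 8582 kg O₂/d.

R_O ≈ 8580 kg O₂/d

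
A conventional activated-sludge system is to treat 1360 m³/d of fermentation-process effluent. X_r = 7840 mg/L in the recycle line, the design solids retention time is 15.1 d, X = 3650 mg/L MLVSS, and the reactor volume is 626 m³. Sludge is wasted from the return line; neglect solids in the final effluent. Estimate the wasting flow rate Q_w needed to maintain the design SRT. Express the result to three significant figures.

Q_w ≈ 19.3 m³/d

θ_c = V·X/(Q_w·X_r) when wasting from the recycle, so Q_w = V·X/(θ_c·X_r) = 626.0 × 3650 / (15.1 × 7840) = 19.30 m³/d.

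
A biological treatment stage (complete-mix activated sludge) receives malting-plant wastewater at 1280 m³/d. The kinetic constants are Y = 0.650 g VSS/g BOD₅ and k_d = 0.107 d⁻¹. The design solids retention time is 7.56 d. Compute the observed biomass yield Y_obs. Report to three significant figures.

Y_obs ≈ 0.359 g VSS/g BOD₅

Observed yield with endogenous decay: Y_obs = Y / (1 + k_d·θ_c) = 0.650 / (1 + 0.107 × 7.56) = 0.650 / 1.809 = 0.3593 g VSS/g BOD₅.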